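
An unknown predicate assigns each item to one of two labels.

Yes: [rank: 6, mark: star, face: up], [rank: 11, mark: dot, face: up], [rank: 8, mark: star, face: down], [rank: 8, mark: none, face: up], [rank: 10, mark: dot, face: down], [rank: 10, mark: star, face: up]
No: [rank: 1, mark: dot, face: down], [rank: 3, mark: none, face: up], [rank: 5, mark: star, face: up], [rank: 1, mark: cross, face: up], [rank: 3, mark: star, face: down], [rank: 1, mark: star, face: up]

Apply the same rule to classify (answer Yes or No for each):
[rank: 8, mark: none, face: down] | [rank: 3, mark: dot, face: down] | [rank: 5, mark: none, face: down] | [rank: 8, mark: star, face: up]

Yes, No, No, Yes

Every 'Yes' example satisfies: rank ≥ 6. None of the 'No' examples do.
[rank: 8, mark: none, face: down]: rank = 8 — qualifies, so Yes. [rank: 3, mark: dot, face: down]: rank = 3 — fails this test, so No. [rank: 5, mark: none, face: down]: rank = 5 — fails this test, so No. [rank: 8, mark: star, face: up]: rank = 8 — qualifies, so Yes.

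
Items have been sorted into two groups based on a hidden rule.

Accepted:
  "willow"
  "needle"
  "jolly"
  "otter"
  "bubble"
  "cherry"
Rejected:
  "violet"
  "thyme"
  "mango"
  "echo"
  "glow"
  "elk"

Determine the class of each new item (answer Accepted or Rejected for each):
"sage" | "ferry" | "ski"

Rejected, Accepted, Rejected

The classifier is using: has a double letter.
"sage": no doubled letter, lacks this property → Rejected.
"ferry": 'rr' doubled, satisfies this → Accepted.
"ski": no doubled letter, lacks this property → Rejected.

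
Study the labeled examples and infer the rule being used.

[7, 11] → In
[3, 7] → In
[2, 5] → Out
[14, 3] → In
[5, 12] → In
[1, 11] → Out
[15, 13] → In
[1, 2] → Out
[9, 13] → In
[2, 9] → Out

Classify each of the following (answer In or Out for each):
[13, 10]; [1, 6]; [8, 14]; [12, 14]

In, Out, In, In

The simplest hypothesis consistent with all the labels is: first ≥ 3.
[13, 10]: In (first 13).
[1, 6]: Out (first 1).
[8, 14]: In (first 8).
[12, 14]: In (first 12).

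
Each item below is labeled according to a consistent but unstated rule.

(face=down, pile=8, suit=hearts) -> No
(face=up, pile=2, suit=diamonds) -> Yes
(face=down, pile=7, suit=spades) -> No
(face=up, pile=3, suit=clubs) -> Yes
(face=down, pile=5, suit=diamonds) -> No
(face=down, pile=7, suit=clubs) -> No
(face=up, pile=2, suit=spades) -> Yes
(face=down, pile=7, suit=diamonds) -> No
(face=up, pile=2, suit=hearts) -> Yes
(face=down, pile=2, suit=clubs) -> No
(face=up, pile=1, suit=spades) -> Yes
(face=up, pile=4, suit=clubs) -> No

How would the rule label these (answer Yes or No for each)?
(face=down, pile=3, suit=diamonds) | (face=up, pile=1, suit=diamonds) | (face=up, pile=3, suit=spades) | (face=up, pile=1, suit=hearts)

No, Yes, Yes, Yes

The pattern is that an item is 'Yes' exactly when: face is up AND pile ≤ 3.
(face=down, pile=3, suit=diamonds): face is down, pile = 3 — does not pass, so No. (face=up, pile=1, suit=diamonds): face is up, pile = 1 — fits, so Yes. (face=up, pile=3, suit=spades): face is up, pile = 3 — fits, so Yes. (face=up, pile=1, suit=hearts): face is up, pile = 1 — fits, so Yes.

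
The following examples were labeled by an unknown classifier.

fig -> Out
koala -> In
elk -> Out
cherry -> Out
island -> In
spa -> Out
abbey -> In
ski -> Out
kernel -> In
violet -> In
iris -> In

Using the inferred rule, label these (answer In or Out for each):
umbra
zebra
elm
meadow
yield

In, In, Out, In, In

The simplest hypothesis consistent with all the labels is: has ≥ 2 vowels.
umbra: 2 vowels, qualifies → In. zebra: 2 vowels, qualifies → In. elm: 1 vowel, doesn't qualify → Out. meadow: 3 vowels, qualifies → In. yield: 2 vowels, qualifies → In.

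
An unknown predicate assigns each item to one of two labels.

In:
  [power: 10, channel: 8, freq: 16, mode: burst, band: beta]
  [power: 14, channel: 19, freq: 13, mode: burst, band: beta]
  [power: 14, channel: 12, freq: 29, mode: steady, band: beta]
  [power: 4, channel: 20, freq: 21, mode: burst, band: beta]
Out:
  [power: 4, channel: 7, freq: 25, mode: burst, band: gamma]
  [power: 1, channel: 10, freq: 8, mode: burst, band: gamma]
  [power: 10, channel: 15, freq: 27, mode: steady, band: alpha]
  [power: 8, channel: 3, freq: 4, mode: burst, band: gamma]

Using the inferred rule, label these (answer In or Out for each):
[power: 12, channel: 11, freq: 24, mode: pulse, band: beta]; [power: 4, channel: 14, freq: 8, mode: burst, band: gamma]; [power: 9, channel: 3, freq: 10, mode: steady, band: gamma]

In, Out, Out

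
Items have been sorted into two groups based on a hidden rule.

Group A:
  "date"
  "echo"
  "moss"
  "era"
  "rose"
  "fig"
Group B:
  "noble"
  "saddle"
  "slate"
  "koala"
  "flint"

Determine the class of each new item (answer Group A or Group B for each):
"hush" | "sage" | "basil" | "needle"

Group A, Group A, Group B, Group B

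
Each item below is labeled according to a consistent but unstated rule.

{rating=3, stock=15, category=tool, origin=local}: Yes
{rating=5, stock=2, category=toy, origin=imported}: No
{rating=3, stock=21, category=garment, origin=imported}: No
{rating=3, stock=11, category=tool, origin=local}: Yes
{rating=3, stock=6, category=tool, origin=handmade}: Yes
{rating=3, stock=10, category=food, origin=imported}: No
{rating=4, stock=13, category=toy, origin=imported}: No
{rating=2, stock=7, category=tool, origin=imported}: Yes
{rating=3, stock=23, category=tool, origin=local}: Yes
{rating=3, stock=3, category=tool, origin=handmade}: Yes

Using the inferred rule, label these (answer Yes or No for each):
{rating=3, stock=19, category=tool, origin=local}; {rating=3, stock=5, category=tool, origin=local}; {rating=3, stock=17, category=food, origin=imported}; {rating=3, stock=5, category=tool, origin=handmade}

Yes, Yes, No, Yes

The pattern is that an item is 'Yes' exactly when: category is tool.
{rating=3, stock=19, category=tool, origin=local}: category is tool — checks out, so Yes.
{rating=3, stock=5, category=tool, origin=local}: category is tool — checks out, so Yes.
{rating=3, stock=17, category=food, origin=imported}: category is food — lacks this property, so No.
{rating=3, stock=5, category=tool, origin=handmade}: category is tool — checks out, so Yes.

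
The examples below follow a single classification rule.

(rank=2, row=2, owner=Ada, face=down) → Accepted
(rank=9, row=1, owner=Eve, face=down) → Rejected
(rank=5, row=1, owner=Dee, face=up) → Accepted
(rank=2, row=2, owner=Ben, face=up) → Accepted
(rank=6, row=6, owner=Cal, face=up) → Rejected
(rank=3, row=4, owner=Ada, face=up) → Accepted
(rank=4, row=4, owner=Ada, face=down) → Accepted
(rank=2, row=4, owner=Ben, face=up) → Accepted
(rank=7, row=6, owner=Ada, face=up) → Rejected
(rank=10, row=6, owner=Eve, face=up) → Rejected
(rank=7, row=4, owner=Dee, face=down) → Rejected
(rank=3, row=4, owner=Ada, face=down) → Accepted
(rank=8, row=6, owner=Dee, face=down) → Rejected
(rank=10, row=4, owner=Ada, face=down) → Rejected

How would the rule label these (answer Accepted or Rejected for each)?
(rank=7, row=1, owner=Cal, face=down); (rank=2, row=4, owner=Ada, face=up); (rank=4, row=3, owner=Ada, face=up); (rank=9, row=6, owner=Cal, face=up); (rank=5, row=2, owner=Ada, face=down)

The rule appears to be: rank ≤ 5.
(rank=7, row=1, owner=Cal, face=down): rank = 7, does not pass → Rejected.
(rank=2, row=4, owner=Ada, face=up): rank = 2, qualifies → Accepted.
(rank=4, row=3, owner=Ada, face=up): rank = 4, qualifies → Accepted.
(rank=9, row=6, owner=Cal, face=up): rank = 9, does not pass → Rejected.
(rank=5, row=2, owner=Ada, face=down): rank = 5, qualifies → Accepted.

Rejected, Accepted, Accepted, Rejected, Accepted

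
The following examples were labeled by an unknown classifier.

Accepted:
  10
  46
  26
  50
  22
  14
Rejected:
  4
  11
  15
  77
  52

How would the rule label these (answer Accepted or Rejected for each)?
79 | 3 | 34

Rejected, Rejected, Accepted

One predicate separates the groups cleanly: ≡ 2 (mod 4).
Rejected: 79, since 79 mod 4 = 3. Rejected: 3, since 3 mod 4 = 3. Accepted: 34, since 34 mod 4 = 2.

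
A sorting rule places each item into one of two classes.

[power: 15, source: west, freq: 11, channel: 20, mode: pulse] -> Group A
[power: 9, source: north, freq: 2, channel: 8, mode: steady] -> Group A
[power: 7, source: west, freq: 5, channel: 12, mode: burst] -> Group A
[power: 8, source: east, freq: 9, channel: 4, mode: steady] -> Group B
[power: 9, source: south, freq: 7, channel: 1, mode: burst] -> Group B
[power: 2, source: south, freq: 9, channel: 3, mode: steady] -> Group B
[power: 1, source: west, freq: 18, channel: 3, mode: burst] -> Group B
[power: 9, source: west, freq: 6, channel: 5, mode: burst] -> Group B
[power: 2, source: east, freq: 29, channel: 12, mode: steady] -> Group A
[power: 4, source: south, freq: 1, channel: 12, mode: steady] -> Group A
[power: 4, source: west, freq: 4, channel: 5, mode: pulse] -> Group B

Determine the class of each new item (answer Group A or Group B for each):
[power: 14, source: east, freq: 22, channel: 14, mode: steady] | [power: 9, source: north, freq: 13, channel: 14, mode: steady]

All 'Group A' examples share one property — channel ≥ 8 — and every 'Group B' example lacks it.
[power: 14, source: east, freq: 22, channel: 14, mode: steady]: channel = 14, matches → Group A.
[power: 9, source: north, freq: 13, channel: 14, mode: steady]: channel = 14, matches → Group A.

Group A, Group A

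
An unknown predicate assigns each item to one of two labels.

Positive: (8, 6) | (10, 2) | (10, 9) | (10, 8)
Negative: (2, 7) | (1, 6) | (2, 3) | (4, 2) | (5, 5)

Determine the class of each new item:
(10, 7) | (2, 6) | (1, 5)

The classifier is using: sum ≥ 12.
Positive: (10, 7), since 10+7 = 17.
Negative: (2, 6), since 2+6 = 8.
Negative: (1, 5), since 1+5 = 6.

Positive, Negative, Negative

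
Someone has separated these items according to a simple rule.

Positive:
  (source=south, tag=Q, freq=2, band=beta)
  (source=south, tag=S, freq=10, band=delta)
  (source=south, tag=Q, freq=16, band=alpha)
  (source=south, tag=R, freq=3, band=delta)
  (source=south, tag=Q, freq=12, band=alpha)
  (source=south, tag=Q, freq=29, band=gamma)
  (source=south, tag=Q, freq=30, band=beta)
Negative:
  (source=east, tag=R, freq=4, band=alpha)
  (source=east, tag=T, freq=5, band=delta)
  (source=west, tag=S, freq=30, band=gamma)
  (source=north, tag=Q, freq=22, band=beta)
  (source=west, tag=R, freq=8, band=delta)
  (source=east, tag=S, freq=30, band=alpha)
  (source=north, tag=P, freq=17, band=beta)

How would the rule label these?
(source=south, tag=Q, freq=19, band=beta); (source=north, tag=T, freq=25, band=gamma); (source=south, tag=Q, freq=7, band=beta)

Positive, Negative, Positive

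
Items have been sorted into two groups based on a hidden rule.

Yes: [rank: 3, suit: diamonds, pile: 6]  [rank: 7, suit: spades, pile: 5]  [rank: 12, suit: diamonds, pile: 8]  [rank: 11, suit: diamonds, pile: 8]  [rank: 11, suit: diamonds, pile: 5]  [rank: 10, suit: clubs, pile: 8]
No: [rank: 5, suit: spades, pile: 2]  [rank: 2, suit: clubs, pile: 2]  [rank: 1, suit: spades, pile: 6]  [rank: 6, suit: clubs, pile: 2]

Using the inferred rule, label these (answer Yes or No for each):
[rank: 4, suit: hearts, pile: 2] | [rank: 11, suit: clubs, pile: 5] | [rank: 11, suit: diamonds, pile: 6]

No, Yes, Yes

A rule that fits every label: rank ≥ 2 AND pile ≥ 5 — true of each 'Yes' example, false of each 'No' one.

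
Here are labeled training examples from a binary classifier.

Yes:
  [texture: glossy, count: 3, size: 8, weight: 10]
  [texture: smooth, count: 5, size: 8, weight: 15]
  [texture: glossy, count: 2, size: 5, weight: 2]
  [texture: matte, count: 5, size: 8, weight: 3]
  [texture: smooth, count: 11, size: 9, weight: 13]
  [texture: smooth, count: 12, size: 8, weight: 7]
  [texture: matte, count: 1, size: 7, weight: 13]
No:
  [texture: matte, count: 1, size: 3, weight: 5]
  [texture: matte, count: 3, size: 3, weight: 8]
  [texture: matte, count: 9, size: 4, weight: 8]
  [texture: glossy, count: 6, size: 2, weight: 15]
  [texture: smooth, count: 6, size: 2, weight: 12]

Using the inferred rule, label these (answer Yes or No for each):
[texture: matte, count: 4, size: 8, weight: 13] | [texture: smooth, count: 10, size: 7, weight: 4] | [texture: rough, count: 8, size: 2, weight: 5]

The rule appears to be: size ≥ 5.
[texture: matte, count: 4, size: 8, weight: 13]: size = 8 — checks out, so Yes. [texture: smooth, count: 10, size: 7, weight: 4]: size = 7 — checks out, so Yes. [texture: rough, count: 8, size: 2, weight: 5]: size = 2 — doesn't match, so No.

Yes, Yes, No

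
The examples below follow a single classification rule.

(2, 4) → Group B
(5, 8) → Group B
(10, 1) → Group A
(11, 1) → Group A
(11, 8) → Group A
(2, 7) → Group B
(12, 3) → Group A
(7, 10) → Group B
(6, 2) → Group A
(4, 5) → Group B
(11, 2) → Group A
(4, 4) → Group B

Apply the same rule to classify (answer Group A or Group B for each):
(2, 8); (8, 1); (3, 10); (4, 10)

'Group A' ⟺ first > second.
(2, 8): 2 < 8, doesn't match → Group B.
(8, 1): 8 > 1, matches → Group A.
(3, 10): 3 < 10, doesn't match → Group B.
(4, 10): 4 < 10, doesn't match → Group B.

Group B, Group A, Group B, Group B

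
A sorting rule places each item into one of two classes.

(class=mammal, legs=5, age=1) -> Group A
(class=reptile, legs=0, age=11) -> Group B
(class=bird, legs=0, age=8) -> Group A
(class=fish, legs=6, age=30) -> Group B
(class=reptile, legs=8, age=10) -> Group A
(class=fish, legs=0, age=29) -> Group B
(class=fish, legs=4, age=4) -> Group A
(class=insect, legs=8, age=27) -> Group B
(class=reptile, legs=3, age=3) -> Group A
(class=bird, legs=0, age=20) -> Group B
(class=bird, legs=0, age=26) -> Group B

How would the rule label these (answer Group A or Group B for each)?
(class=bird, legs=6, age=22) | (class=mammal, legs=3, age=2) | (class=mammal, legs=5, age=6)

Group B, Group A, Group A

Every 'Group A' example satisfies: age ≤ 10. None of the 'Group B' examples do.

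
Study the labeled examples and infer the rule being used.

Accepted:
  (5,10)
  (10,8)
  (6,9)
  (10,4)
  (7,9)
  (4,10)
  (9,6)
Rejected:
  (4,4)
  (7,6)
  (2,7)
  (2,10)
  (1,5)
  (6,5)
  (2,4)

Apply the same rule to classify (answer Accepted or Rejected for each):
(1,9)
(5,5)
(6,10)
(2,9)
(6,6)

Rejected, Rejected, Accepted, Rejected, Rejected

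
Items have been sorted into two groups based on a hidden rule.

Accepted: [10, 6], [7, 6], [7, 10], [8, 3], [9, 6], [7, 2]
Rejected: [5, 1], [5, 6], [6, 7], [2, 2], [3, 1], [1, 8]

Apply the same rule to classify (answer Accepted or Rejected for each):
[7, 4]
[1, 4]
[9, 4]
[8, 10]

Accepted, Rejected, Accepted, Accepted

The rule appears to be: first ≥ 7.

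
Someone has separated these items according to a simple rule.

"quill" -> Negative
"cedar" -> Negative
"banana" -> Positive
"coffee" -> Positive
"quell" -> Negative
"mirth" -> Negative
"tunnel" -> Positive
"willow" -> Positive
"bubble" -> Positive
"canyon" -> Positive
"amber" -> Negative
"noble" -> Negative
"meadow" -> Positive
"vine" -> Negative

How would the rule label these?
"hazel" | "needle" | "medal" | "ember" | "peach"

The classifier is using: length 6.
"hazel": length 5, does not satisfy this → Negative. "needle": length 6, checks out → Positive. "medal": length 5, does not satisfy this → Negative. "ember": length 5, does not satisfy this → Negative. "peach": length 5, does not satisfy this → Negative.

Negative, Positive, Negative, Negative, Negative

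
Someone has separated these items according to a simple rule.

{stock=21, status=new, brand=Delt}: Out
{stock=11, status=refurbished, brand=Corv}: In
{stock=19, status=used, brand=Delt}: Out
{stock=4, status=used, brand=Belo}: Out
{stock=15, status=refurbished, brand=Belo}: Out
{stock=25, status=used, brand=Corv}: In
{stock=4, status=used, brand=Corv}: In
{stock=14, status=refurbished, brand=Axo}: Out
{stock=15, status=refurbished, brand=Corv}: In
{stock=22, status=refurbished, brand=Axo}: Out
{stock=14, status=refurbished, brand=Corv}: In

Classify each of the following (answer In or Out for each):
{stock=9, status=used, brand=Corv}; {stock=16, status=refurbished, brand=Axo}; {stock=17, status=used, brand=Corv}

The pattern is that an item is 'In' exactly when: brand is Corv.

In, Out, In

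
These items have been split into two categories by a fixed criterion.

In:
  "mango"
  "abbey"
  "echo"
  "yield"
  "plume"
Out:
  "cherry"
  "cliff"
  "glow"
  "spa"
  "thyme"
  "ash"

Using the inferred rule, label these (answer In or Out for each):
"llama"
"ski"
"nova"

Rule: has ≥ 2 vowels. This holds for each 'In' example and fails for each 'Out' one.
"llama": 2 vowels — checks out, so In. "ski": 1 vowel — fails this test, so Out. "nova": 2 vowels — checks out, so In.

In, Out, In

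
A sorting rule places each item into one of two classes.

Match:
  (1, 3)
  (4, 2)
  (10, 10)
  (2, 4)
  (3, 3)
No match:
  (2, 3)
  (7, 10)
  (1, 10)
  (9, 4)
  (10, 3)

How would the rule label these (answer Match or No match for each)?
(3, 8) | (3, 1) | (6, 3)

No match, Match, No match

Every 'Match' example satisfies: sum is even. None of the 'No match' examples do.
(3, 8): No match (3+8 = 11).
(3, 1): Match (3+1 = 4).
(6, 3): No match (6+3 = 9).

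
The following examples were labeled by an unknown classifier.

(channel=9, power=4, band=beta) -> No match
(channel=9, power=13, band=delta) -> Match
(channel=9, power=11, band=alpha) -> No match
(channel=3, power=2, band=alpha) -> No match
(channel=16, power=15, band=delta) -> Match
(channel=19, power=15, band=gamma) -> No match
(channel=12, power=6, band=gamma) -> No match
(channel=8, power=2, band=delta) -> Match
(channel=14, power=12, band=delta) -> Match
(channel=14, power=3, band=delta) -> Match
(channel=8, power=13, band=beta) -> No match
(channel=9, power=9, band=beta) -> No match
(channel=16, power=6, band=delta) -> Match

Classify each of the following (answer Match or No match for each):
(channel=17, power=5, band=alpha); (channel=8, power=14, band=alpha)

No match, No match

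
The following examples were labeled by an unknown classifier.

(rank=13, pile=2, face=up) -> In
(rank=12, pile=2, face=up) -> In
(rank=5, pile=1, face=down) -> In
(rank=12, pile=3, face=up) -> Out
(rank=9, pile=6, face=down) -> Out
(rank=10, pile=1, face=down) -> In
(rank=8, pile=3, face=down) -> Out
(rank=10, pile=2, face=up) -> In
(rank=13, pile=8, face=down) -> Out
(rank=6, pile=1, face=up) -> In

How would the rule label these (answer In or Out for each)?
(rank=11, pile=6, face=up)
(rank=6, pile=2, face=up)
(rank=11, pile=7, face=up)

The simplest hypothesis consistent with all the labels is: pile ≤ 2.

Out, In, Out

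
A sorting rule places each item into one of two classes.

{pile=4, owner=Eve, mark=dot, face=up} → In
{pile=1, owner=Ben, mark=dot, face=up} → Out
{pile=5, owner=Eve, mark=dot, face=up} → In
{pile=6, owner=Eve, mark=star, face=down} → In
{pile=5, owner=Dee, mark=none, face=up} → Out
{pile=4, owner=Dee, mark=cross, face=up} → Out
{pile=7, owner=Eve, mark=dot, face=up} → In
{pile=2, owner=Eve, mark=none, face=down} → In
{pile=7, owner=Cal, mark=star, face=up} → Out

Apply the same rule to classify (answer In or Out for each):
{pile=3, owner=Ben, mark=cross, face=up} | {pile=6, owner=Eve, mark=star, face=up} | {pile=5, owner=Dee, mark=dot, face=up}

Out, In, Out

One predicate separates the groups cleanly: owner is Eve.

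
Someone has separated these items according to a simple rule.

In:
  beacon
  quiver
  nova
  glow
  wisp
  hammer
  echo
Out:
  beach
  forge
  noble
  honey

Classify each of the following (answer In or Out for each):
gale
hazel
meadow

In, Out, In

Every 'In' example satisfies: even length. None of the 'Out' examples do.
gale: length 4, satisfies this → In. hazel: length 5, lacks this property → Out. meadow: length 6, satisfies this → In.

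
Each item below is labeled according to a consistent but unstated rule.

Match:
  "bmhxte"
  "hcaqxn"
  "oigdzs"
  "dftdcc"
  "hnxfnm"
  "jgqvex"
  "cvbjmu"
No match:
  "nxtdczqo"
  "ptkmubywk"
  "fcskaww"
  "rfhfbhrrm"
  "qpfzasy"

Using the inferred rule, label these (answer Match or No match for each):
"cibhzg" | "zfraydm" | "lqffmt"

Match, No match, Match

The classifier is using: length 6.
"cibhzg": length 6, has this property → Match.
"zfraydm": length 7, fails the rule → No match.
"lqffmt": length 6, has this property → Match.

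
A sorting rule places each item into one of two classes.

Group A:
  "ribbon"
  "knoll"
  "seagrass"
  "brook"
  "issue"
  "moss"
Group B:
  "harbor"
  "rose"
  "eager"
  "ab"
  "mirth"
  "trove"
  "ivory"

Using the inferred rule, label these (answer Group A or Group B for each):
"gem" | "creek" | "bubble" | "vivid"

Group B, Group A, Group A, Group B

The classifier is using: has a double letter.
"gem": no doubled letter, lacks this property → Group B.
"creek": 'ee' doubled, passes → Group A.
"bubble": 'bb' doubled, passes → Group A.
"vivid": no doubled letter, lacks this property → Group B.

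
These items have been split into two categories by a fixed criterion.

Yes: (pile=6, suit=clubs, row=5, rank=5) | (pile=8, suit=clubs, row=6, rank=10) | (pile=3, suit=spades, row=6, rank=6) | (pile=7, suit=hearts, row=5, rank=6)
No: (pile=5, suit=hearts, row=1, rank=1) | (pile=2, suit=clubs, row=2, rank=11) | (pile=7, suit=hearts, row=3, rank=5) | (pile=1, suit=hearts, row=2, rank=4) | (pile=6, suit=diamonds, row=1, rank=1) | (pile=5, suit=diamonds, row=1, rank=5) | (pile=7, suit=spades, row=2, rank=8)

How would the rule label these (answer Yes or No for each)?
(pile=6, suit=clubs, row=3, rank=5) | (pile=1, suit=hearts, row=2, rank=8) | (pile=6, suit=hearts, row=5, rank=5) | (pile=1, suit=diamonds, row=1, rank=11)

A rule that fits every label: row ≥ 5 — true of each 'Yes' example, false of each 'No' one.
(pile=6, suit=clubs, row=3, rank=5): No (row = 3). (pile=1, suit=hearts, row=2, rank=8): No (row = 2). (pile=6, suit=hearts, row=5, rank=5): Yes (row = 5). (pile=1, suit=diamonds, row=1, rank=11): No (row = 1).

No, No, Yes, No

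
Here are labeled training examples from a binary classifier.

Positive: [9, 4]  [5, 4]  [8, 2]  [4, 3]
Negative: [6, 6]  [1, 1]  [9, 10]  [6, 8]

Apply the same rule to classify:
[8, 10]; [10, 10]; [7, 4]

Negative, Negative, Positive

Looking at the examples, the only property every 'Positive' case has and every 'Negative' case lacks is: first > second.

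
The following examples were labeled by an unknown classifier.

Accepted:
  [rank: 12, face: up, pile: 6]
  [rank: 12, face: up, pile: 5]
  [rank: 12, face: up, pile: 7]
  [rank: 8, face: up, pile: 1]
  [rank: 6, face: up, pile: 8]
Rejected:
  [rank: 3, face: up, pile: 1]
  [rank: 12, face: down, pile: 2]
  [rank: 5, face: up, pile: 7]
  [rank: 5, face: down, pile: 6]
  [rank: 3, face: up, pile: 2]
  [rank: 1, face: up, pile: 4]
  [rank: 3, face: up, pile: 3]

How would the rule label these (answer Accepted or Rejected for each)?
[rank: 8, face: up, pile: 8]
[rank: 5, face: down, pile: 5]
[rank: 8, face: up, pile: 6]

Accepted, Rejected, Accepted

The distinguishing property — face is up AND rank ≥ 6 — holds for all the 'Accepted' cases and none of the 'Rejected' cases.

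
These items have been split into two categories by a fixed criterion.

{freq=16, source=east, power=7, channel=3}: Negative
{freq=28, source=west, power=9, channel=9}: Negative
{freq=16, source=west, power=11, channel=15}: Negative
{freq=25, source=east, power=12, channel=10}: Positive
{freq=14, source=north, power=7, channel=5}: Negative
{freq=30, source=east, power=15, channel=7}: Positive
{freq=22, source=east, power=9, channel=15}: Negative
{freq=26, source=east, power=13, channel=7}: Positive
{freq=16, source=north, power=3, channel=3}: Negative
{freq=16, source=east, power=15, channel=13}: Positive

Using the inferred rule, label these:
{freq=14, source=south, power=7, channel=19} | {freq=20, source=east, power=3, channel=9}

Negative, Negative

The pattern is that an item is 'Positive' exactly when: power ≥ 12.
{freq=14, source=south, power=7, channel=19}: power = 7, does not pass → Negative. {freq=20, source=east, power=3, channel=9}: power = 3, does not pass → Negative.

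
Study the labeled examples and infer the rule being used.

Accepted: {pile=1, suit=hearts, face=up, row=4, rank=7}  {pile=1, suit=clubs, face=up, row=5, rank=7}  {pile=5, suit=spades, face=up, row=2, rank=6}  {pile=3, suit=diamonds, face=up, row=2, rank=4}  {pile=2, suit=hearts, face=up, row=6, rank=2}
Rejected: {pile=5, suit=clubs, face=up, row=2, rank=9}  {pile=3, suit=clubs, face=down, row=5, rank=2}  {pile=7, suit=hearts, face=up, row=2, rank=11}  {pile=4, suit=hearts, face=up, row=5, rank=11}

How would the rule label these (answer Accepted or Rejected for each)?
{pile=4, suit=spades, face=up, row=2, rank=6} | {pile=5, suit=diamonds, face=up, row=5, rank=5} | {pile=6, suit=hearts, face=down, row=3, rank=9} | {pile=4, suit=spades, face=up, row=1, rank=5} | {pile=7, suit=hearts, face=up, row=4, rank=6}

The distinguishing property — face is up AND rank ≤ 7 — holds for all the 'Accepted' cases and none of the 'Rejected' cases.
{pile=4, suit=spades, face=up, row=2, rank=6} → face is up, rank = 6 → Accepted.
{pile=5, suit=diamonds, face=up, row=5, rank=5} → face is up, rank = 5 → Accepted.
{pile=6, suit=hearts, face=down, row=3, rank=9} → face is down, rank = 9 → Rejected.
{pile=4, suit=spades, face=up, row=1, rank=5} → face is up, rank = 5 → Accepted.
{pile=7, suit=hearts, face=up, row=4, rank=6} → face is up, rank = 6 → Accepted.

Accepted, Accepted, Rejected, Accepted, Accepted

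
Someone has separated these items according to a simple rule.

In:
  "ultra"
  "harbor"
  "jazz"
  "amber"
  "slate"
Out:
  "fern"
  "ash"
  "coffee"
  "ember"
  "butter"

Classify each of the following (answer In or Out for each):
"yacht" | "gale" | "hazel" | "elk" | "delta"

In, In, In, Out, In

The classifier is using: length ≥ 4 AND contains 'a'.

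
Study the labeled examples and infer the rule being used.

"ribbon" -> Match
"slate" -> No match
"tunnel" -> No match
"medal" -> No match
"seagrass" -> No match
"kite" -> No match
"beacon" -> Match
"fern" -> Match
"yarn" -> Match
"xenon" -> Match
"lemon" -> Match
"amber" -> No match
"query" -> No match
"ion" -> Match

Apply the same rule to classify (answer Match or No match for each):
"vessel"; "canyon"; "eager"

The simplest hypothesis consistent with all the labels is: ends with 'n'.

No match, Match, No match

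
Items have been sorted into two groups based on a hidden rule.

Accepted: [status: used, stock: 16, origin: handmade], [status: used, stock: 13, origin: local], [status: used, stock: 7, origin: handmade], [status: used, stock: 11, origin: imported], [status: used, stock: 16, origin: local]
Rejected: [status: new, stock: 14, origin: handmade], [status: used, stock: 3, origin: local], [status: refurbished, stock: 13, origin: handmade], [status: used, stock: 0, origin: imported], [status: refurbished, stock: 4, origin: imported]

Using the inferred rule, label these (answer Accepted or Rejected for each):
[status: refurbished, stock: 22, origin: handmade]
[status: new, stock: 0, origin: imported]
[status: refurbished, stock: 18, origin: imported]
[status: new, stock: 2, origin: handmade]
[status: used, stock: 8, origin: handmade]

Rejected, Rejected, Rejected, Rejected, Accepted

The common property of the 'Accepted' items is: status is used AND stock ≥ 4. No 'Rejected' item has it.
[status: refurbished, stock: 22, origin: handmade]: status is refurbished, stock = 22 — lacks this property, so Rejected. [status: new, stock: 0, origin: imported]: status is new, stock = 0 — lacks this property, so Rejected. [status: refurbished, stock: 18, origin: imported]: status is refurbished, stock = 18 — lacks this property, so Rejected. [status: new, stock: 2, origin: handmade]: status is new, stock = 2 — lacks this property, so Rejected. [status: used, stock: 8, origin: handmade]: status is used, stock = 8 — matches, so Accepted.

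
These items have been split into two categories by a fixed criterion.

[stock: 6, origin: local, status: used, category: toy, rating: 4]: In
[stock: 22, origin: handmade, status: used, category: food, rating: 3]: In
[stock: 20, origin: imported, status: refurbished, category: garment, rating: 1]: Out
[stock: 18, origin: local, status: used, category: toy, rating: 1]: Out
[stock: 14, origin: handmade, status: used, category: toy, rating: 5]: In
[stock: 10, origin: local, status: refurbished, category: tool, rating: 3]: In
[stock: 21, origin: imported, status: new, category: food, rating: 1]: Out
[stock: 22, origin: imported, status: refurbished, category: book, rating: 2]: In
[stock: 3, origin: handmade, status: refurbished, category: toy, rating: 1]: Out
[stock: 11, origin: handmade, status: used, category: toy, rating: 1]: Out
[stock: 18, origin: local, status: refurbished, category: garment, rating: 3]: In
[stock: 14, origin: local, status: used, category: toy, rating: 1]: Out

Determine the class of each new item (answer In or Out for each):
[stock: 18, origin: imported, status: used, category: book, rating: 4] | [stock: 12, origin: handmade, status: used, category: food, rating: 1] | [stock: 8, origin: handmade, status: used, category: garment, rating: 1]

A rule that fits every label: rating ≥ 2 — true of each 'In' example, false of each 'Out' one.
In: [stock: 18, origin: imported, status: used, category: book, rating: 4], since rating = 4.
Out: [stock: 12, origin: handmade, status: used, category: food, rating: 1], since rating = 1.
Out: [stock: 8, origin: handmade, status: used, category: garment, rating: 1], since rating = 1.

In, Out, Out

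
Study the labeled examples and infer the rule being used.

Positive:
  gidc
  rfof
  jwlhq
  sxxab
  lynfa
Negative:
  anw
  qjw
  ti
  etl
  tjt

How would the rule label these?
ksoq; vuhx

The pattern is that an item is 'Positive' exactly when: length ≥ 4.
Positive: ksoq, since length 4.
Positive: vuhx, since length 4.

Positive, Positive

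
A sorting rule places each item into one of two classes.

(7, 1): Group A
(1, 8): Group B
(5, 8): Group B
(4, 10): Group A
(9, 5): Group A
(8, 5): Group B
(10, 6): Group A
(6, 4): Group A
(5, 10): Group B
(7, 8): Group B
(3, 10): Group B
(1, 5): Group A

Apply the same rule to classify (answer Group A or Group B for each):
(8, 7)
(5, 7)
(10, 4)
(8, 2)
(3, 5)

A rule that fits every label: sum is even — true of each 'Group A' example, false of each 'Group B' one.
(8, 7): 8+7 = 15, doesn't match → Group B. (5, 7): 5+7 = 12, qualifies → Group A. (10, 4): 10+4 = 14, qualifies → Group A. (8, 2): 8+2 = 10, qualifies → Group A. (3, 5): 3+5 = 8, qualifies → Group A.

Group B, Group A, Group A, Group A, Group A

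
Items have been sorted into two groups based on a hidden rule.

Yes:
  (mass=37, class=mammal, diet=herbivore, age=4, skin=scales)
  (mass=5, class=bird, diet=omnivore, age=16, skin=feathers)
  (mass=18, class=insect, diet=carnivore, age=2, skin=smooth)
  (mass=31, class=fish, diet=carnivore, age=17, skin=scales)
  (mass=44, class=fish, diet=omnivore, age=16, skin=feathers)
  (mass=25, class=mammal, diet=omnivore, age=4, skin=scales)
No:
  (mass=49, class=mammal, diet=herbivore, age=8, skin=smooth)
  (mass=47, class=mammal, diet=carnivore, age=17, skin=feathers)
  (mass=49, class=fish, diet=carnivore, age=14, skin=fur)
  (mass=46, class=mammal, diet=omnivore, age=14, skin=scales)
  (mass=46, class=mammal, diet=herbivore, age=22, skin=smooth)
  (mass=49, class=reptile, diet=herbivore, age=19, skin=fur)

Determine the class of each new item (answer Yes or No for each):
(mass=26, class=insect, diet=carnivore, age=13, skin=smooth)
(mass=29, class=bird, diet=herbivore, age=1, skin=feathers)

Yes, Yes

The distinguishing property — mass ≤ 44 — holds for all the 'Yes' cases and none of the 'No' cases.
(mass=26, class=insect, diet=carnivore, age=13, skin=smooth): mass = 26 — passes, so Yes.
(mass=29, class=bird, diet=herbivore, age=1, skin=feathers): mass = 29 — passes, so Yes.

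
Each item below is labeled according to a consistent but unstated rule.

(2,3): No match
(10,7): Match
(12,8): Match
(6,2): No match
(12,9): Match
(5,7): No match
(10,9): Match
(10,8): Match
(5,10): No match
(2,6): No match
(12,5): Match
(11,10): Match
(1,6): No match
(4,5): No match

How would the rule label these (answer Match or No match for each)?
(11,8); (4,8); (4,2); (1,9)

The common property of the 'Match' items is: sum ≥ 17. No 'No match' item has it.
(11,8): 11+8 = 19 — passes, so Match. (4,8): 4+8 = 12 — doesn't match, so No match. (4,2): 4+2 = 6 — doesn't match, so No match. (1,9): 1+9 = 10 — doesn't match, so No match.

Match, No match, No match, No match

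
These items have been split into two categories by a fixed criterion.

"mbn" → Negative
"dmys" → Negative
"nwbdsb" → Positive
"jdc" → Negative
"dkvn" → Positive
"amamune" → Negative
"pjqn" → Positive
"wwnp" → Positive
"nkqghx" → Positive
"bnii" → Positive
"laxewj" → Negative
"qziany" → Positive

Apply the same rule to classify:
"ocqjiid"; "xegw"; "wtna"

Negative, Negative, Positive

The pattern is that an item is 'Positive' exactly when: even length AND contains 'n'.
"ocqjiid": length 7, no 'n', does not satisfy this → Negative. "xegw": length 4, no 'n', does not satisfy this → Negative. "wtna": length 4, has 'n', checks out → Positive.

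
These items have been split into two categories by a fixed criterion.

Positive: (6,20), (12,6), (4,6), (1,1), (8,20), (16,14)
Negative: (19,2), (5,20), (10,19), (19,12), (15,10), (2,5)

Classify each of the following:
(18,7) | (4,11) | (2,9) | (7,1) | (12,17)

Negative, Negative, Negative, Positive, Negative

The classifier is using: sum is even.
Negative: (18,7), since 18+7 = 25. Negative: (4,11), since 4+11 = 15. Negative: (2,9), since 2+9 = 11. Positive: (7,1), since 7+1 = 8. Negative: (12,17), since 12+17 = 29.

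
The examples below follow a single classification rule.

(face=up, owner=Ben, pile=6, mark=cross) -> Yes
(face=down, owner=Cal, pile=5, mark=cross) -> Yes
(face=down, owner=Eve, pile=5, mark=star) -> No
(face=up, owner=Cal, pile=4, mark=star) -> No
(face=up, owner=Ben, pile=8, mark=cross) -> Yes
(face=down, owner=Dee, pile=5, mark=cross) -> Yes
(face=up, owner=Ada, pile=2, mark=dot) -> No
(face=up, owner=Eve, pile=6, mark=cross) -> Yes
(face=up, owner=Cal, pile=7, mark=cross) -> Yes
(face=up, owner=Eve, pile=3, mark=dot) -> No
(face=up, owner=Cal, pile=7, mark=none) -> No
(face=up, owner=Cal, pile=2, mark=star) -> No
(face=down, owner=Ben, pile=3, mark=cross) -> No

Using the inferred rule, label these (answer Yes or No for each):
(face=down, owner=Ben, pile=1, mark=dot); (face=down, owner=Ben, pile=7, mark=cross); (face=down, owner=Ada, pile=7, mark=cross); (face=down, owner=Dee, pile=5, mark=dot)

The distinguishing property — mark is cross AND pile ≥ 4 — holds for all the 'Yes' cases and none of the 'No' cases.
(face=down, owner=Ben, pile=1, mark=dot): mark is dot, pile = 1 — does not pass, so No.
(face=down, owner=Ben, pile=7, mark=cross): mark is cross, pile = 7 — checks out, so Yes.
(face=down, owner=Ada, pile=7, mark=cross): mark is cross, pile = 7 — checks out, so Yes.
(face=down, owner=Dee, pile=5, mark=dot): mark is dot, pile = 5 — does not pass, so No.

No, Yes, Yes, No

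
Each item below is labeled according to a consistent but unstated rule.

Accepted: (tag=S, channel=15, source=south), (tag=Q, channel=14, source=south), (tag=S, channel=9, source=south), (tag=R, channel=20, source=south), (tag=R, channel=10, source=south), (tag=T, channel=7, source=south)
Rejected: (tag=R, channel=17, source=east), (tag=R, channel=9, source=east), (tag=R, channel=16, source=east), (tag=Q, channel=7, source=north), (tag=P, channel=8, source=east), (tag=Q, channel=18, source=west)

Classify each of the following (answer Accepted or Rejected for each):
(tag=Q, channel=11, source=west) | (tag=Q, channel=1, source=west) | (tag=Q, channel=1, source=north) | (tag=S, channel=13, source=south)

Rejected, Rejected, Rejected, Accepted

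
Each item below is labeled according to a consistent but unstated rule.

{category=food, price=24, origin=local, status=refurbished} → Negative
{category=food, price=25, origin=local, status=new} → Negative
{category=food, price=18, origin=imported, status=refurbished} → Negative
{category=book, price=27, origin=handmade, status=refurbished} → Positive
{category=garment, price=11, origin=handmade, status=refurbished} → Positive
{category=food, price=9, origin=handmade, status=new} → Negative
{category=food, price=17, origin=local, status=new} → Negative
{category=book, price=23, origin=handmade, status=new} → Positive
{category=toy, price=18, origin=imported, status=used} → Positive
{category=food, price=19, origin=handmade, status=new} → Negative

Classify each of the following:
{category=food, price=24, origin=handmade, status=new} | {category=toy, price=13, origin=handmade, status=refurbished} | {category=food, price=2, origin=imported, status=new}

Negative, Positive, Negative

The distinguishing property — category is not food — holds for all the 'Positive' cases and none of the 'Negative' cases.
{category=food, price=24, origin=handmade, status=new}: Negative (category is food).
{category=toy, price=13, origin=handmade, status=refurbished}: Positive (category is toy).
{category=food, price=2, origin=imported, status=new}: Negative (category is food).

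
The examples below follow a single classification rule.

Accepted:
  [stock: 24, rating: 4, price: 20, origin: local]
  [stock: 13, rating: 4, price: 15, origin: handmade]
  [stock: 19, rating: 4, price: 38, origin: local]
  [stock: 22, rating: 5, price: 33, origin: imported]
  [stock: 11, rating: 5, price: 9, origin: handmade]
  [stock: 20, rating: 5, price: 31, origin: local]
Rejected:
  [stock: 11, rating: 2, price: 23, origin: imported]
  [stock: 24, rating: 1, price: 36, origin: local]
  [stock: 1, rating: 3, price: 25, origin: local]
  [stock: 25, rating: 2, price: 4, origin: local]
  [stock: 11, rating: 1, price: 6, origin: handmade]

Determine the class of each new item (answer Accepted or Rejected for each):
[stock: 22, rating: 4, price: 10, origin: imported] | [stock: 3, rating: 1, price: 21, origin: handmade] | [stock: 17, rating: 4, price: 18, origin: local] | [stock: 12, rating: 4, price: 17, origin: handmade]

Accepted, Rejected, Accepted, Accepted

The common property of the 'Accepted' items is: rating ≥ 4. No 'Rejected' item has it.
[stock: 22, rating: 4, price: 10, origin: imported]: rating = 4, matches → Accepted.
[stock: 3, rating: 1, price: 21, origin: handmade]: rating = 1, does not satisfy this → Rejected.
[stock: 17, rating: 4, price: 18, origin: local]: rating = 4, matches → Accepted.
[stock: 12, rating: 4, price: 17, origin: handmade]: rating = 4, matches → Accepted.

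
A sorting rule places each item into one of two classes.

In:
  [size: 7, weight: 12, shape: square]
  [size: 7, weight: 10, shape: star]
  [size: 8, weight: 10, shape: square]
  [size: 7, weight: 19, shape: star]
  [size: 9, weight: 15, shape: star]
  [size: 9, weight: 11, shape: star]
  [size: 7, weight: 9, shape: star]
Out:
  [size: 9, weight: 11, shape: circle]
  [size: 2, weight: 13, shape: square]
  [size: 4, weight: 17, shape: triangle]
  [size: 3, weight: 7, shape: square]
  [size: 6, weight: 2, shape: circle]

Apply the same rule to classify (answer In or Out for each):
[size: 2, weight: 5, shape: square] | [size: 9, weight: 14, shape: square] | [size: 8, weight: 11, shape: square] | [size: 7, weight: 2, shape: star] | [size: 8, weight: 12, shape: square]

Out, In, In, In, In

All 'In' examples share one property — shape is not circle AND size ≥ 6 — and every 'Out' example lacks it.
[size: 2, weight: 5, shape: square]: shape is square, size = 2 — fails the rule, so Out. [size: 9, weight: 14, shape: square]: shape is square, size = 9 — fits, so In. [size: 8, weight: 11, shape: square]: shape is square, size = 8 — fits, so In. [size: 7, weight: 2, shape: star]: shape is star, size = 7 — fits, so In. [size: 8, weight: 12, shape: square]: shape is square, size = 8 — fits, so In.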